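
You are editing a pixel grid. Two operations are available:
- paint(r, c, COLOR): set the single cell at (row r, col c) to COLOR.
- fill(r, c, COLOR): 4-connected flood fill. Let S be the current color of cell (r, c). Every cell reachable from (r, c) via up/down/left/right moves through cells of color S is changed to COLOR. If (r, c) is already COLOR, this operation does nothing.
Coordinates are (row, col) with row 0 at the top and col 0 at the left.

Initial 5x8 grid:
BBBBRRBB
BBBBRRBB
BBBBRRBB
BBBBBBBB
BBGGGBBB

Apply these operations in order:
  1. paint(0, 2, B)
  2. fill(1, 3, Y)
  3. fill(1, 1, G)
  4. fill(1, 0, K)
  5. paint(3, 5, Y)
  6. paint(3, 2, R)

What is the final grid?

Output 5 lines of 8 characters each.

Answer: KKKKRRKK
KKKKRRKK
KKKKRRKK
KKRKKYKK
KKKKKKKK

Derivation:
After op 1 paint(0,2,B):
BBBBRRBB
BBBBRRBB
BBBBRRBB
BBBBBBBB
BBGGGBBB
After op 2 fill(1,3,Y) [31 cells changed]:
YYYYRRYY
YYYYRRYY
YYYYRRYY
YYYYYYYY
YYGGGYYY
After op 3 fill(1,1,G) [31 cells changed]:
GGGGRRGG
GGGGRRGG
GGGGRRGG
GGGGGGGG
GGGGGGGG
After op 4 fill(1,0,K) [34 cells changed]:
KKKKRRKK
KKKKRRKK
KKKKRRKK
KKKKKKKK
KKKKKKKK
After op 5 paint(3,5,Y):
KKKKRRKK
KKKKRRKK
KKKKRRKK
KKKKKYKK
KKKKKKKK
After op 6 paint(3,2,R):
KKKKRRKK
KKKKRRKK
KKKKRRKK
KKRKKYKK
KKKKKKKK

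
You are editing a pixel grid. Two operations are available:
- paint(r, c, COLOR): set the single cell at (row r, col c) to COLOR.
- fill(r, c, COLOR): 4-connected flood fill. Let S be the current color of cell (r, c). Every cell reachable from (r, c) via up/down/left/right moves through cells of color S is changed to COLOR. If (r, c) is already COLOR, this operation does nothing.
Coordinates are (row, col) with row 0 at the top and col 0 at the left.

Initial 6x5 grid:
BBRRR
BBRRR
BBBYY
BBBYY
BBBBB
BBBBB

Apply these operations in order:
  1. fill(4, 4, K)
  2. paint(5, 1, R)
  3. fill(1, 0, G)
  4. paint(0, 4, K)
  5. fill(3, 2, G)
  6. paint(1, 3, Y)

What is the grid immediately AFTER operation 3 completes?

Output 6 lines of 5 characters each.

Answer: GGRRR
GGRRR
GGGYY
GGGYY
GGGGG
GRGGG

Derivation:
After op 1 fill(4,4,K) [20 cells changed]:
KKRRR
KKRRR
KKKYY
KKKYY
KKKKK
KKKKK
After op 2 paint(5,1,R):
KKRRR
KKRRR
KKKYY
KKKYY
KKKKK
KRKKK
After op 3 fill(1,0,G) [19 cells changed]:
GGRRR
GGRRR
GGGYY
GGGYY
GGGGG
GRGGG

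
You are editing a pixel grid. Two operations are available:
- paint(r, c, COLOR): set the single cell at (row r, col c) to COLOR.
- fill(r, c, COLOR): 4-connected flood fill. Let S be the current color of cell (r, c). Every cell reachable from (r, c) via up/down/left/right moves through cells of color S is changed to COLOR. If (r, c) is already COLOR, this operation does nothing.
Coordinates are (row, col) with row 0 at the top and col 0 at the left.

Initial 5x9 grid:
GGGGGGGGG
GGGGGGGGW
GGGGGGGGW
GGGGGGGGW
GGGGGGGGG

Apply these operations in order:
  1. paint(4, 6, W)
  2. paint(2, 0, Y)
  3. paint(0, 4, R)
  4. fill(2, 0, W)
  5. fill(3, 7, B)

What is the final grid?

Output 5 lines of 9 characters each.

Answer: BBBBRBBBB
BBBBBBBBW
WBBBBBBBW
BBBBBBBBW
BBBBBBWBB

Derivation:
After op 1 paint(4,6,W):
GGGGGGGGG
GGGGGGGGW
GGGGGGGGW
GGGGGGGGW
GGGGGGWGG
After op 2 paint(2,0,Y):
GGGGGGGGG
GGGGGGGGW
YGGGGGGGW
GGGGGGGGW
GGGGGGWGG
After op 3 paint(0,4,R):
GGGGRGGGG
GGGGGGGGW
YGGGGGGGW
GGGGGGGGW
GGGGGGWGG
After op 4 fill(2,0,W) [1 cells changed]:
GGGGRGGGG
GGGGGGGGW
WGGGGGGGW
GGGGGGGGW
GGGGGGWGG
After op 5 fill(3,7,B) [39 cells changed]:
BBBBRBBBB
BBBBBBBBW
WBBBBBBBW
BBBBBBBBW
BBBBBBWBB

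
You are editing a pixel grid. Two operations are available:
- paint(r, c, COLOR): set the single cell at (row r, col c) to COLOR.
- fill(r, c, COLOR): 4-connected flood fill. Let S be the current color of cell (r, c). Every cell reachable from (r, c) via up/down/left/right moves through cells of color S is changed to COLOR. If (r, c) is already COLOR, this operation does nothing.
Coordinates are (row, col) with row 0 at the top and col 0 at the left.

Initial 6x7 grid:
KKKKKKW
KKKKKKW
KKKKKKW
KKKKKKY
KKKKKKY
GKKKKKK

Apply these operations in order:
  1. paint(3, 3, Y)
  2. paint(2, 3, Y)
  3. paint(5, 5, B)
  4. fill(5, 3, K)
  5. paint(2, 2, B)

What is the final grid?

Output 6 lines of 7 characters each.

After op 1 paint(3,3,Y):
KKKKKKW
KKKKKKW
KKKKKKW
KKKYKKY
KKKKKKY
GKKKKKK
After op 2 paint(2,3,Y):
KKKKKKW
KKKKKKW
KKKYKKW
KKKYKKY
KKKKKKY
GKKKKKK
After op 3 paint(5,5,B):
KKKKKKW
KKKKKKW
KKKYKKW
KKKYKKY
KKKKKKY
GKKKKBK
After op 4 fill(5,3,K) [0 cells changed]:
KKKKKKW
KKKKKKW
KKKYKKW
KKKYKKY
KKKKKKY
GKKKKBK
After op 5 paint(2,2,B):
KKKKKKW
KKKKKKW
KKBYKKW
KKKYKKY
KKKKKKY
GKKKKBK

Answer: KKKKKKW
KKKKKKW
KKBYKKW
KKKYKKY
KKKKKKY
GKKKKBK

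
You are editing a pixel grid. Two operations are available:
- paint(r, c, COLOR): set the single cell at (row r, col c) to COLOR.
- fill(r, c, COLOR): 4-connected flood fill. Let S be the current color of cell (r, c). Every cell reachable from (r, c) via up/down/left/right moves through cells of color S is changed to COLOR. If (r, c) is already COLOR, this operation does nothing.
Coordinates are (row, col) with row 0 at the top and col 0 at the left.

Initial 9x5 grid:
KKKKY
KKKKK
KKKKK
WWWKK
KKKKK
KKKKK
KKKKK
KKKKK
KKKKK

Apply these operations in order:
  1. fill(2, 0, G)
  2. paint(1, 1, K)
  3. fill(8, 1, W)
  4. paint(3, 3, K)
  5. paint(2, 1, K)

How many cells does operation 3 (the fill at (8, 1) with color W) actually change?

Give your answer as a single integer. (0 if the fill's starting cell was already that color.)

After op 1 fill(2,0,G) [41 cells changed]:
GGGGY
GGGGG
GGGGG
WWWGG
GGGGG
GGGGG
GGGGG
GGGGG
GGGGG
After op 2 paint(1,1,K):
GGGGY
GKGGG
GGGGG
WWWGG
GGGGG
GGGGG
GGGGG
GGGGG
GGGGG
After op 3 fill(8,1,W) [40 cells changed]:
WWWWY
WKWWW
WWWWW
WWWWW
WWWWW
WWWWW
WWWWW
WWWWW
WWWWW

Answer: 40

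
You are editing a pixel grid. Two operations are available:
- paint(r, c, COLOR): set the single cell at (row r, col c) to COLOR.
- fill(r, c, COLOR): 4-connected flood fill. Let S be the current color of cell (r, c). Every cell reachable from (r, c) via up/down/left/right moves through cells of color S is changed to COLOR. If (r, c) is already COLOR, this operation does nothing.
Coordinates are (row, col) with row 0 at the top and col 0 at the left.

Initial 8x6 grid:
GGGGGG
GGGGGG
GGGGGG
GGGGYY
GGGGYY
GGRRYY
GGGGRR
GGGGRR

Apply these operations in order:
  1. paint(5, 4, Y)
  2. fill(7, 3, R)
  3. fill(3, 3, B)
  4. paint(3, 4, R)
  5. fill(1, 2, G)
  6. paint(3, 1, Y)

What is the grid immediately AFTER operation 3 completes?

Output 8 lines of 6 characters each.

After op 1 paint(5,4,Y):
GGGGGG
GGGGGG
GGGGGG
GGGGYY
GGGGYY
GGRRYY
GGGGRR
GGGGRR
After op 2 fill(7,3,R) [36 cells changed]:
RRRRRR
RRRRRR
RRRRRR
RRRRYY
RRRRYY
RRRRYY
RRRRRR
RRRRRR
After op 3 fill(3,3,B) [42 cells changed]:
BBBBBB
BBBBBB
BBBBBB
BBBBYY
BBBBYY
BBBBYY
BBBBBB
BBBBBB

Answer: BBBBBB
BBBBBB
BBBBBB
BBBBYY
BBBBYY
BBBBYY
BBBBBB
BBBBBB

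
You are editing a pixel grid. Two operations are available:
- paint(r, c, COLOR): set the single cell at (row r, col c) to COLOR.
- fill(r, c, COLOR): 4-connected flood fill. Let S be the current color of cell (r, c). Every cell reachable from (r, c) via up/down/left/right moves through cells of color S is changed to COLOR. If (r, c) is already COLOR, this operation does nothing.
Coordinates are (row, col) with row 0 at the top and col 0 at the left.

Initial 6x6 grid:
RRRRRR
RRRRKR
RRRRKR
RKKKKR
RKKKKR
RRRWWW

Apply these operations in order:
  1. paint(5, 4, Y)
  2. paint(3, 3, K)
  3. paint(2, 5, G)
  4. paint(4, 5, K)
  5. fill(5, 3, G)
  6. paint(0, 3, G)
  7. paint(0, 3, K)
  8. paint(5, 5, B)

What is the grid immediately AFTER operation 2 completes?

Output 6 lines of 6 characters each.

Answer: RRRRRR
RRRRKR
RRRRKR
RKKKKR
RKKKKR
RRRWYW

Derivation:
After op 1 paint(5,4,Y):
RRRRRR
RRRRKR
RRRRKR
RKKKKR
RKKKKR
RRRWYW
After op 2 paint(3,3,K):
RRRRRR
RRRRKR
RRRRKR
RKKKKR
RKKKKR
RRRWYW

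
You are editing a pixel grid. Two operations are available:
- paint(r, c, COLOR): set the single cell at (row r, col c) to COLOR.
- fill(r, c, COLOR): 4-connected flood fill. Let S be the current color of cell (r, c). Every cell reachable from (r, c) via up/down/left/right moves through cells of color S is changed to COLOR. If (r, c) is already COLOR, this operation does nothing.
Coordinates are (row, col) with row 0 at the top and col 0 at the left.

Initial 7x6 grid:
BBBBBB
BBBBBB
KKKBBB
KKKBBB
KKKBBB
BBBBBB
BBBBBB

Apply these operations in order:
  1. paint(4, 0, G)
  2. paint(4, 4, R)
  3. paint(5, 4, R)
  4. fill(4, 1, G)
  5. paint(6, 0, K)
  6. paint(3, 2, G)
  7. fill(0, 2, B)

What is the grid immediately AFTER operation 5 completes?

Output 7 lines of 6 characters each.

After op 1 paint(4,0,G):
BBBBBB
BBBBBB
KKKBBB
KKKBBB
GKKBBB
BBBBBB
BBBBBB
After op 2 paint(4,4,R):
BBBBBB
BBBBBB
KKKBBB
KKKBBB
GKKBRB
BBBBBB
BBBBBB
After op 3 paint(5,4,R):
BBBBBB
BBBBBB
KKKBBB
KKKBBB
GKKBRB
BBBBRB
BBBBBB
After op 4 fill(4,1,G) [8 cells changed]:
BBBBBB
BBBBBB
GGGBBB
GGGBBB
GGGBRB
BBBBRB
BBBBBB
After op 5 paint(6,0,K):
BBBBBB
BBBBBB
GGGBBB
GGGBBB
GGGBRB
BBBBRB
KBBBBB

Answer: BBBBBB
BBBBBB
GGGBBB
GGGBBB
GGGBRB
BBBBRB
KBBBBB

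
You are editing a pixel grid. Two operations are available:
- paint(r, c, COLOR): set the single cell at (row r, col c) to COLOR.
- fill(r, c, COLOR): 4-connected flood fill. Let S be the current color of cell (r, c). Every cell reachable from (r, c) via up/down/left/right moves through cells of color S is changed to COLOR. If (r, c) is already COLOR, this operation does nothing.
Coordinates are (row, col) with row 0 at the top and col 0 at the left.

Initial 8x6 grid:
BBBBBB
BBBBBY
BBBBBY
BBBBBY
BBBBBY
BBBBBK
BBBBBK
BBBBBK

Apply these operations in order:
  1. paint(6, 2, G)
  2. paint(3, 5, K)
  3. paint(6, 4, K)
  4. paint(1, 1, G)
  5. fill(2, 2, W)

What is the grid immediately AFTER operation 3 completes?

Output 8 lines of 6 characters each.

After op 1 paint(6,2,G):
BBBBBB
BBBBBY
BBBBBY
BBBBBY
BBBBBY
BBBBBK
BBGBBK
BBBBBK
After op 2 paint(3,5,K):
BBBBBB
BBBBBY
BBBBBY
BBBBBK
BBBBBY
BBBBBK
BBGBBK
BBBBBK
After op 3 paint(6,4,K):
BBBBBB
BBBBBY
BBBBBY
BBBBBK
BBBBBY
BBBBBK
BBGBKK
BBBBBK

Answer: BBBBBB
BBBBBY
BBBBBY
BBBBBK
BBBBBY
BBBBBK
BBGBKK
BBBBBK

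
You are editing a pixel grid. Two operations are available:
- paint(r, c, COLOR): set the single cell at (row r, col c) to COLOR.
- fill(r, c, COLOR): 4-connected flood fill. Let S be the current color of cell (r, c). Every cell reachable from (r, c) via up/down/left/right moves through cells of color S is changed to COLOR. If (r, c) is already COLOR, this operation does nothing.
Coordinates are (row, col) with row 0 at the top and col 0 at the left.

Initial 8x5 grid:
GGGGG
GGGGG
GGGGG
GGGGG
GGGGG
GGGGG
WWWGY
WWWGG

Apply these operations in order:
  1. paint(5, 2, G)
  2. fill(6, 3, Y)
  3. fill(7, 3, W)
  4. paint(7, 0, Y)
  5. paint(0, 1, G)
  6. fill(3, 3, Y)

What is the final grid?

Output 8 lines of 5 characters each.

Answer: YGYYY
YYYYY
YYYYY
YYYYY
YYYYY
YYYYY
YYYYY
YYYYY

Derivation:
After op 1 paint(5,2,G):
GGGGG
GGGGG
GGGGG
GGGGG
GGGGG
GGGGG
WWWGY
WWWGG
After op 2 fill(6,3,Y) [33 cells changed]:
YYYYY
YYYYY
YYYYY
YYYYY
YYYYY
YYYYY
WWWYY
WWWYY
After op 3 fill(7,3,W) [34 cells changed]:
WWWWW
WWWWW
WWWWW
WWWWW
WWWWW
WWWWW
WWWWW
WWWWW
After op 4 paint(7,0,Y):
WWWWW
WWWWW
WWWWW
WWWWW
WWWWW
WWWWW
WWWWW
YWWWW
After op 5 paint(0,1,G):
WGWWW
WWWWW
WWWWW
WWWWW
WWWWW
WWWWW
WWWWW
YWWWW
After op 6 fill(3,3,Y) [38 cells changed]:
YGYYY
YYYYY
YYYYY
YYYYY
YYYYY
YYYYY
YYYYY
YYYYY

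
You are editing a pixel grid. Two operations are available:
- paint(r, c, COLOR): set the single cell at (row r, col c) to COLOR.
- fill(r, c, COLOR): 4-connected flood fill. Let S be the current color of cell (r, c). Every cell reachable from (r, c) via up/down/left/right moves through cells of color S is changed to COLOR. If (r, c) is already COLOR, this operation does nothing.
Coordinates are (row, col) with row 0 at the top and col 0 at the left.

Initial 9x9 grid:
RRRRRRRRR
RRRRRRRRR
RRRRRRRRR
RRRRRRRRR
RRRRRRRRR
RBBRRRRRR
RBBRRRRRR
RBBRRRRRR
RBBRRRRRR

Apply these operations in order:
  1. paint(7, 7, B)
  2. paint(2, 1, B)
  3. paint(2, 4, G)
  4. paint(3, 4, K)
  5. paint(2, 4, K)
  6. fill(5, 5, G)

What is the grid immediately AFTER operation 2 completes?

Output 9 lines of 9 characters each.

Answer: RRRRRRRRR
RRRRRRRRR
RBRRRRRRR
RRRRRRRRR
RRRRRRRRR
RBBRRRRRR
RBBRRRRRR
RBBRRRRBR
RBBRRRRRR

Derivation:
After op 1 paint(7,7,B):
RRRRRRRRR
RRRRRRRRR
RRRRRRRRR
RRRRRRRRR
RRRRRRRRR
RBBRRRRRR
RBBRRRRRR
RBBRRRRBR
RBBRRRRRR
After op 2 paint(2,1,B):
RRRRRRRRR
RRRRRRRRR
RBRRRRRRR
RRRRRRRRR
RRRRRRRRR
RBBRRRRRR
RBBRRRRRR
RBBRRRRBR
RBBRRRRRR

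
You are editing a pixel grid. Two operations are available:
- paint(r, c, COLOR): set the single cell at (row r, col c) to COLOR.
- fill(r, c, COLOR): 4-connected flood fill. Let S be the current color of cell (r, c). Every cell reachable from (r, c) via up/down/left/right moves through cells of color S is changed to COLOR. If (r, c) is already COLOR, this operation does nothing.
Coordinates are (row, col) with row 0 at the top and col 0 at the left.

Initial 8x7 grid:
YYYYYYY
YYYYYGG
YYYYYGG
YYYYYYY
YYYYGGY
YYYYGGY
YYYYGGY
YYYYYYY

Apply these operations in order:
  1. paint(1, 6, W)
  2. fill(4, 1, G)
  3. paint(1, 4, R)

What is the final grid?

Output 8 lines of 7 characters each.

After op 1 paint(1,6,W):
YYYYYYY
YYYYYGW
YYYYYGG
YYYYYYY
YYYYGGY
YYYYGGY
YYYYGGY
YYYYYYY
After op 2 fill(4,1,G) [46 cells changed]:
GGGGGGG
GGGGGGW
GGGGGGG
GGGGGGG
GGGGGGG
GGGGGGG
GGGGGGG
GGGGGGG
After op 3 paint(1,4,R):
GGGGGGG
GGGGRGW
GGGGGGG
GGGGGGG
GGGGGGG
GGGGGGG
GGGGGGG
GGGGGGG

Answer: GGGGGGG
GGGGRGW
GGGGGGG
GGGGGGG
GGGGGGG
GGGGGGG
GGGGGGG
GGGGGGG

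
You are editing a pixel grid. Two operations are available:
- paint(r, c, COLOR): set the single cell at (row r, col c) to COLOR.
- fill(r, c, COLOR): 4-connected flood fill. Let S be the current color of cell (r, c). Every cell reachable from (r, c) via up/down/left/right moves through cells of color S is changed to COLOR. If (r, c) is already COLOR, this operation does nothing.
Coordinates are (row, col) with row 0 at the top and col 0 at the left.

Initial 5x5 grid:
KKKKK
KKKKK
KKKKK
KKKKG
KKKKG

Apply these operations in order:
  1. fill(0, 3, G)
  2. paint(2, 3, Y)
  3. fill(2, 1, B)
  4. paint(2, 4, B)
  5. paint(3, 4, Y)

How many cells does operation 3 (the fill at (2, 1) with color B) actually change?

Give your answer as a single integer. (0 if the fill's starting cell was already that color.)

After op 1 fill(0,3,G) [23 cells changed]:
GGGGG
GGGGG
GGGGG
GGGGG
GGGGG
After op 2 paint(2,3,Y):
GGGGG
GGGGG
GGGYG
GGGGG
GGGGG
After op 3 fill(2,1,B) [24 cells changed]:
BBBBB
BBBBB
BBBYB
BBBBB
BBBBB

Answer: 24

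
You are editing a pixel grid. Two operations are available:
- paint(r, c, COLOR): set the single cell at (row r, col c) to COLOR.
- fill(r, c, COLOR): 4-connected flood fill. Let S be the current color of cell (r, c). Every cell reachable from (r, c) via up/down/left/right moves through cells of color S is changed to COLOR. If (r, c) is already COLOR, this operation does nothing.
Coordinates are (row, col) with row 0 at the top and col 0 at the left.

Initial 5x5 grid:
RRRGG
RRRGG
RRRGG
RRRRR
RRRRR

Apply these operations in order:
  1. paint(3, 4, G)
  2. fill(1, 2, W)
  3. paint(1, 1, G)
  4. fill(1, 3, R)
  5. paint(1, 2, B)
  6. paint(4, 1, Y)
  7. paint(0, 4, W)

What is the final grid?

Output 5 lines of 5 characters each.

After op 1 paint(3,4,G):
RRRGG
RRRGG
RRRGG
RRRRG
RRRRR
After op 2 fill(1,2,W) [18 cells changed]:
WWWGG
WWWGG
WWWGG
WWWWG
WWWWW
After op 3 paint(1,1,G):
WWWGG
WGWGG
WWWGG
WWWWG
WWWWW
After op 4 fill(1,3,R) [7 cells changed]:
WWWRR
WGWRR
WWWRR
WWWWR
WWWWW
After op 5 paint(1,2,B):
WWWRR
WGBRR
WWWRR
WWWWR
WWWWW
After op 6 paint(4,1,Y):
WWWRR
WGBRR
WWWRR
WWWWR
WYWWW
After op 7 paint(0,4,W):
WWWRW
WGBRR
WWWRR
WWWWR
WYWWW

Answer: WWWRW
WGBRR
WWWRR
WWWWR
WYWWW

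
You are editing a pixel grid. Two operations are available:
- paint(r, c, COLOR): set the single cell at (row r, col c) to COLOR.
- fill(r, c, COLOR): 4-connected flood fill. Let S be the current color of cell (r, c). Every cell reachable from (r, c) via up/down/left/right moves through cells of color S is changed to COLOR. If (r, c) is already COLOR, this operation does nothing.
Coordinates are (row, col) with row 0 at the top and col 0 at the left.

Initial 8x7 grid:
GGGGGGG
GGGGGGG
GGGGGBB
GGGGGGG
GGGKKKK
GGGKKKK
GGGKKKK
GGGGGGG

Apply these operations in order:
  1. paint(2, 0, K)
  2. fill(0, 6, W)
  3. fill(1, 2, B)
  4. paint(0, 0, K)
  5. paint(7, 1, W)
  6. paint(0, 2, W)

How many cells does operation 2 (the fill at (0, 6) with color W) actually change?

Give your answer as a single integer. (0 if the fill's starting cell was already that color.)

After op 1 paint(2,0,K):
GGGGGGG
GGGGGGG
KGGGGBB
GGGGGGG
GGGKKKK
GGGKKKK
GGGKKKK
GGGGGGG
After op 2 fill(0,6,W) [41 cells changed]:
WWWWWWW
WWWWWWW
KWWWWBB
WWWWWWW
WWWKKKK
WWWKKKK
WWWKKKK
WWWWWWW

Answer: 41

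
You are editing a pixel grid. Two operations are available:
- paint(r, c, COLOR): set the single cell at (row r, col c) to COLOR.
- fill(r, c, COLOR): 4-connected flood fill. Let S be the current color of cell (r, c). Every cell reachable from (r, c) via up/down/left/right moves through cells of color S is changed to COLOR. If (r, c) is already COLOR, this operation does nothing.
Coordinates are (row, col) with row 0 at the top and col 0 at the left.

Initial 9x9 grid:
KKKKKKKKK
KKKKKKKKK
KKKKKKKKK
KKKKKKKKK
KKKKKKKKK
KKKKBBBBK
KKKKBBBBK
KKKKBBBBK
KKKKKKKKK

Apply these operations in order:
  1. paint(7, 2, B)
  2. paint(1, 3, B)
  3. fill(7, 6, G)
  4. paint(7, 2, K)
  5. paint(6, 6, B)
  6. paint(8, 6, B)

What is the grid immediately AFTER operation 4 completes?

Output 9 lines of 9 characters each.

After op 1 paint(7,2,B):
KKKKKKKKK
KKKKKKKKK
KKKKKKKKK
KKKKKKKKK
KKKKKKKKK
KKKKBBBBK
KKKKBBBBK
KKBKBBBBK
KKKKKKKKK
After op 2 paint(1,3,B):
KKKKKKKKK
KKKBKKKKK
KKKKKKKKK
KKKKKKKKK
KKKKKKKKK
KKKKBBBBK
KKKKBBBBK
KKBKBBBBK
KKKKKKKKK
After op 3 fill(7,6,G) [12 cells changed]:
KKKKKKKKK
KKKBKKKKK
KKKKKKKKK
KKKKKKKKK
KKKKKKKKK
KKKKGGGGK
KKKKGGGGK
KKBKGGGGK
KKKKKKKKK
After op 4 paint(7,2,K):
KKKKKKKKK
KKKBKKKKK
KKKKKKKKK
KKKKKKKKK
KKKKKKKKK
KKKKGGGGK
KKKKGGGGK
KKKKGGGGK
KKKKKKKKK

Answer: KKKKKKKKK
KKKBKKKKK
KKKKKKKKK
KKKKKKKKK
KKKKKKKKK
KKKKGGGGK
KKKKGGGGK
KKKKGGGGK
KKKKKKKKK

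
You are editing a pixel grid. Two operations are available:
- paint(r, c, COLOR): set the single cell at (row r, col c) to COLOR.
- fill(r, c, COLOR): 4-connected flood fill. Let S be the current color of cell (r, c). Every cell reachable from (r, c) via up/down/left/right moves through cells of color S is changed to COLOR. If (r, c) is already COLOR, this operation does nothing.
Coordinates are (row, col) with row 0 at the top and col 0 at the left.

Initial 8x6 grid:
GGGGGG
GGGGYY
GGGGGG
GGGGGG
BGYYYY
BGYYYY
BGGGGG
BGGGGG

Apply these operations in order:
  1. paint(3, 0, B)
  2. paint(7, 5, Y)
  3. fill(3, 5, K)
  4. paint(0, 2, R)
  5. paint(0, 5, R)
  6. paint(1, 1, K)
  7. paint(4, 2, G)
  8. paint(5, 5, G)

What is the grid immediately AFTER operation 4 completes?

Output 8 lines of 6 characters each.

After op 1 paint(3,0,B):
GGGGGG
GGGGYY
GGGGGG
BGGGGG
BGYYYY
BGYYYY
BGGGGG
BGGGGG
After op 2 paint(7,5,Y):
GGGGGG
GGGGYY
GGGGGG
BGGGGG
BGYYYY
BGYYYY
BGGGGG
BGGGGY
After op 3 fill(3,5,K) [32 cells changed]:
KKKKKK
KKKKYY
KKKKKK
BKKKKK
BKYYYY
BKYYYY
BKKKKK
BKKKKY
After op 4 paint(0,2,R):
KKRKKK
KKKKYY
KKKKKK
BKKKKK
BKYYYY
BKYYYY
BKKKKK
BKKKKY

Answer: KKRKKK
KKKKYY
KKKKKK
BKKKKK
BKYYYY
BKYYYY
BKKKKK
BKKKKY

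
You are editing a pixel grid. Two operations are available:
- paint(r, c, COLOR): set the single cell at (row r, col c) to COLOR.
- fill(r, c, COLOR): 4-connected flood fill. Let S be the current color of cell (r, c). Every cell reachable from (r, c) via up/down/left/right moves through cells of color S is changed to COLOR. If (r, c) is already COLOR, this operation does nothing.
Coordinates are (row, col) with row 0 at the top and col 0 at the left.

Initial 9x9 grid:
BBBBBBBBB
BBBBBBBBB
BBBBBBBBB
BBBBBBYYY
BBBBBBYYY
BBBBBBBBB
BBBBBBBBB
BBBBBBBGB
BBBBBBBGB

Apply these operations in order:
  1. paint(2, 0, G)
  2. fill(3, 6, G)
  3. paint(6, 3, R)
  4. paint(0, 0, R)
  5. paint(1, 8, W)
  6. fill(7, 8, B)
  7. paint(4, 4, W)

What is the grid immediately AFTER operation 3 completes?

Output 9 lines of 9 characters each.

After op 1 paint(2,0,G):
BBBBBBBBB
BBBBBBBBB
GBBBBBBBB
BBBBBBYYY
BBBBBBYYY
BBBBBBBBB
BBBBBBBBB
BBBBBBBGB
BBBBBBBGB
After op 2 fill(3,6,G) [6 cells changed]:
BBBBBBBBB
BBBBBBBBB
GBBBBBBBB
BBBBBBGGG
BBBBBBGGG
BBBBBBBBB
BBBBBBBBB
BBBBBBBGB
BBBBBBBGB
After op 3 paint(6,3,R):
BBBBBBBBB
BBBBBBBBB
GBBBBBBBB
BBBBBBGGG
BBBBBBGGG
BBBBBBBBB
BBBRBBBBB
BBBBBBBGB
BBBBBBBGB

Answer: BBBBBBBBB
BBBBBBBBB
GBBBBBBBB
BBBBBBGGG
BBBBBBGGG
BBBBBBBBB
BBBRBBBBB
BBBBBBBGB
BBBBBBBGB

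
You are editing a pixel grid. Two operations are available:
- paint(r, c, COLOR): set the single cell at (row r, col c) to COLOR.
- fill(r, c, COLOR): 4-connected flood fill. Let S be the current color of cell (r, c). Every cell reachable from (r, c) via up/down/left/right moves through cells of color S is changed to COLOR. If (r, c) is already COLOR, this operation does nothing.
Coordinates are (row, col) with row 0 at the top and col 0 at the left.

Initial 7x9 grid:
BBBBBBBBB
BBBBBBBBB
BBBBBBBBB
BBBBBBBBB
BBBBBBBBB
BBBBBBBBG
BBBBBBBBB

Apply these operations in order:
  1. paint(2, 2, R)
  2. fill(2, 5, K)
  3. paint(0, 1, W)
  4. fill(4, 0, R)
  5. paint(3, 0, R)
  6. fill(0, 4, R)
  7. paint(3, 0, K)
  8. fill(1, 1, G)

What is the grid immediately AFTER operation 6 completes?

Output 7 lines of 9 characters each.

After op 1 paint(2,2,R):
BBBBBBBBB
BBBBBBBBB
BBRBBBBBB
BBBBBBBBB
BBBBBBBBB
BBBBBBBBG
BBBBBBBBB
After op 2 fill(2,5,K) [61 cells changed]:
KKKKKKKKK
KKKKKKKKK
KKRKKKKKK
KKKKKKKKK
KKKKKKKKK
KKKKKKKKG
KKKKKKKKK
After op 3 paint(0,1,W):
KWKKKKKKK
KKKKKKKKK
KKRKKKKKK
KKKKKKKKK
KKKKKKKKK
KKKKKKKKG
KKKKKKKKK
After op 4 fill(4,0,R) [60 cells changed]:
RWRRRRRRR
RRRRRRRRR
RRRRRRRRR
RRRRRRRRR
RRRRRRRRR
RRRRRRRRG
RRRRRRRRR
After op 5 paint(3,0,R):
RWRRRRRRR
RRRRRRRRR
RRRRRRRRR
RRRRRRRRR
RRRRRRRRR
RRRRRRRRG
RRRRRRRRR
After op 6 fill(0,4,R) [0 cells changed]:
RWRRRRRRR
RRRRRRRRR
RRRRRRRRR
RRRRRRRRR
RRRRRRRRR
RRRRRRRRG
RRRRRRRRR

Answer: RWRRRRRRR
RRRRRRRRR
RRRRRRRRR
RRRRRRRRR
RRRRRRRRR
RRRRRRRRG
RRRRRRRRR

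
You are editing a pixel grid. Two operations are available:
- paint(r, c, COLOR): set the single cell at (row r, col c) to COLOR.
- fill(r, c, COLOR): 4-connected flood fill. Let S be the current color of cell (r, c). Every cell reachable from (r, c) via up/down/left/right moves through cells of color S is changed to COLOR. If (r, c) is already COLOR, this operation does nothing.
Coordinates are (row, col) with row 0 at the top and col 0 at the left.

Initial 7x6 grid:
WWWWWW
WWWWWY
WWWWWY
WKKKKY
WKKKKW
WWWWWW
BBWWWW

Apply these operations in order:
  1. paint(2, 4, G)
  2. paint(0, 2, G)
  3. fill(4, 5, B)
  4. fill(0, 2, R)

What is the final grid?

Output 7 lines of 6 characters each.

After op 1 paint(2,4,G):
WWWWWW
WWWWWY
WWWWGY
WKKKKY
WKKKKW
WWWWWW
BBWWWW
After op 2 paint(0,2,G):
WWGWWW
WWWWWY
WWWWGY
WKKKKY
WKKKKW
WWWWWW
BBWWWW
After op 3 fill(4,5,B) [27 cells changed]:
BBGBBB
BBBBBY
BBBBGY
BKKKKY
BKKKKB
BBBBBB
BBBBBB
After op 4 fill(0,2,R) [1 cells changed]:
BBRBBB
BBBBBY
BBBBGY
BKKKKY
BKKKKB
BBBBBB
BBBBBB

Answer: BBRBBB
BBBBBY
BBBBGY
BKKKKY
BKKKKB
BBBBBB
BBBBBB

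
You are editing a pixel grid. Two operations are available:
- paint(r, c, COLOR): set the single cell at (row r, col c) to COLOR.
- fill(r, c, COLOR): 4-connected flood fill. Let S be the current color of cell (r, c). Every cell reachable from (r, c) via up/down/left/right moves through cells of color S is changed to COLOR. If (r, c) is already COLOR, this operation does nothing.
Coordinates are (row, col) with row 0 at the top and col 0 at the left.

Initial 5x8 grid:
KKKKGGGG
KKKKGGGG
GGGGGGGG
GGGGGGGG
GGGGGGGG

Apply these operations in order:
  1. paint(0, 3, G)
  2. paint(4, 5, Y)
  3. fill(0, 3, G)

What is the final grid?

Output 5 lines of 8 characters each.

Answer: KKKGGGGG
KKKKGGGG
GGGGGGGG
GGGGGGGG
GGGGGYGG

Derivation:
After op 1 paint(0,3,G):
KKKGGGGG
KKKKGGGG
GGGGGGGG
GGGGGGGG
GGGGGGGG
After op 2 paint(4,5,Y):
KKKGGGGG
KKKKGGGG
GGGGGGGG
GGGGGGGG
GGGGGYGG
After op 3 fill(0,3,G) [0 cells changed]:
KKKGGGGG
KKKKGGGG
GGGGGGGG
GGGGGGGG
GGGGGYGG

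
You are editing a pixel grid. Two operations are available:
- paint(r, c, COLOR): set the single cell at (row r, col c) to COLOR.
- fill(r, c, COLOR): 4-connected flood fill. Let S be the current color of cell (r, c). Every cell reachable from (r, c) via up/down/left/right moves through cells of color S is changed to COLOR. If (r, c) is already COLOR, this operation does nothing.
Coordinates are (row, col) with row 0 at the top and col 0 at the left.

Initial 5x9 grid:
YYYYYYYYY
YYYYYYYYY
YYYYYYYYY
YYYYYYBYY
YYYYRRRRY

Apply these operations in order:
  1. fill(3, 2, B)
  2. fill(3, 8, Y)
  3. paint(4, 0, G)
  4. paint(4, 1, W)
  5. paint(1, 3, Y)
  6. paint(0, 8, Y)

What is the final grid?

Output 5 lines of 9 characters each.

After op 1 fill(3,2,B) [40 cells changed]:
BBBBBBBBB
BBBBBBBBB
BBBBBBBBB
BBBBBBBBB
BBBBRRRRB
After op 2 fill(3,8,Y) [41 cells changed]:
YYYYYYYYY
YYYYYYYYY
YYYYYYYYY
YYYYYYYYY
YYYYRRRRY
After op 3 paint(4,0,G):
YYYYYYYYY
YYYYYYYYY
YYYYYYYYY
YYYYYYYYY
GYYYRRRRY
After op 4 paint(4,1,W):
YYYYYYYYY
YYYYYYYYY
YYYYYYYYY
YYYYYYYYY
GWYYRRRRY
After op 5 paint(1,3,Y):
YYYYYYYYY
YYYYYYYYY
YYYYYYYYY
YYYYYYYYY
GWYYRRRRY
After op 6 paint(0,8,Y):
YYYYYYYYY
YYYYYYYYY
YYYYYYYYY
YYYYYYYYY
GWYYRRRRY

Answer: YYYYYYYYY
YYYYYYYYY
YYYYYYYYY
YYYYYYYYY
GWYYRRRRY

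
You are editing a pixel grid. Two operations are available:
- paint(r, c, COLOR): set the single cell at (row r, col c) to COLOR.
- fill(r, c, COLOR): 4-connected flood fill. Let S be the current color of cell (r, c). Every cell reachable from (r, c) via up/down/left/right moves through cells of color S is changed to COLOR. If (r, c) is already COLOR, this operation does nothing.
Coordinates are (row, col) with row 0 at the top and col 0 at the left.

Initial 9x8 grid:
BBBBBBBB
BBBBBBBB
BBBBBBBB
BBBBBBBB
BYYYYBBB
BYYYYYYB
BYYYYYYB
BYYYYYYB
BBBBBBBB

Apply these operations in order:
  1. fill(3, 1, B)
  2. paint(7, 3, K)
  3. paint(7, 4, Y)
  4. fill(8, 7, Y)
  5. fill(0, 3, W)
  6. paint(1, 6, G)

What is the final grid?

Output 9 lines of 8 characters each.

After op 1 fill(3,1,B) [0 cells changed]:
BBBBBBBB
BBBBBBBB
BBBBBBBB
BBBBBBBB
BYYYYBBB
BYYYYYYB
BYYYYYYB
BYYYYYYB
BBBBBBBB
After op 2 paint(7,3,K):
BBBBBBBB
BBBBBBBB
BBBBBBBB
BBBBBBBB
BYYYYBBB
BYYYYYYB
BYYYYYYB
BYYKYYYB
BBBBBBBB
After op 3 paint(7,4,Y):
BBBBBBBB
BBBBBBBB
BBBBBBBB
BBBBBBBB
BYYYYBBB
BYYYYYYB
BYYYYYYB
BYYKYYYB
BBBBBBBB
After op 4 fill(8,7,Y) [50 cells changed]:
YYYYYYYY
YYYYYYYY
YYYYYYYY
YYYYYYYY
YYYYYYYY
YYYYYYYY
YYYYYYYY
YYYKYYYY
YYYYYYYY
After op 5 fill(0,3,W) [71 cells changed]:
WWWWWWWW
WWWWWWWW
WWWWWWWW
WWWWWWWW
WWWWWWWW
WWWWWWWW
WWWWWWWW
WWWKWWWW
WWWWWWWW
After op 6 paint(1,6,G):
WWWWWWWW
WWWWWWGW
WWWWWWWW
WWWWWWWW
WWWWWWWW
WWWWWWWW
WWWWWWWW
WWWKWWWW
WWWWWWWW

Answer: WWWWWWWW
WWWWWWGW
WWWWWWWW
WWWWWWWW
WWWWWWWW
WWWWWWWW
WWWWWWWW
WWWKWWWW
WWWWWWWW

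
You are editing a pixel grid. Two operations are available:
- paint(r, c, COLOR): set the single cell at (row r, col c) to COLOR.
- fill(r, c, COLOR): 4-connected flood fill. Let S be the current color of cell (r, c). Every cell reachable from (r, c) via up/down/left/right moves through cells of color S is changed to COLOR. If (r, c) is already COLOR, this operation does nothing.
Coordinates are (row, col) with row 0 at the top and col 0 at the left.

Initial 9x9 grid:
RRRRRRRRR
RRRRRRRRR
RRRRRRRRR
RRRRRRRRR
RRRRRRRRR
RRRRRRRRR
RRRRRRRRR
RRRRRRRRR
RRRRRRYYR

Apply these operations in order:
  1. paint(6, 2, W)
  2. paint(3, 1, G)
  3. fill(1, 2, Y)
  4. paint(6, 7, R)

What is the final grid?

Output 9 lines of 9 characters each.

After op 1 paint(6,2,W):
RRRRRRRRR
RRRRRRRRR
RRRRRRRRR
RRRRRRRRR
RRRRRRRRR
RRRRRRRRR
RRWRRRRRR
RRRRRRRRR
RRRRRRYYR
After op 2 paint(3,1,G):
RRRRRRRRR
RRRRRRRRR
RRRRRRRRR
RGRRRRRRR
RRRRRRRRR
RRRRRRRRR
RRWRRRRRR
RRRRRRRRR
RRRRRRYYR
After op 3 fill(1,2,Y) [77 cells changed]:
YYYYYYYYY
YYYYYYYYY
YYYYYYYYY
YGYYYYYYY
YYYYYYYYY
YYYYYYYYY
YYWYYYYYY
YYYYYYYYY
YYYYYYYYY
After op 4 paint(6,7,R):
YYYYYYYYY
YYYYYYYYY
YYYYYYYYY
YGYYYYYYY
YYYYYYYYY
YYYYYYYYY
YYWYYYYRY
YYYYYYYYY
YYYYYYYYY

Answer: YYYYYYYYY
YYYYYYYYY
YYYYYYYYY
YGYYYYYYY
YYYYYYYYY
YYYYYYYYY
YYWYYYYRY
YYYYYYYYY
YYYYYYYYY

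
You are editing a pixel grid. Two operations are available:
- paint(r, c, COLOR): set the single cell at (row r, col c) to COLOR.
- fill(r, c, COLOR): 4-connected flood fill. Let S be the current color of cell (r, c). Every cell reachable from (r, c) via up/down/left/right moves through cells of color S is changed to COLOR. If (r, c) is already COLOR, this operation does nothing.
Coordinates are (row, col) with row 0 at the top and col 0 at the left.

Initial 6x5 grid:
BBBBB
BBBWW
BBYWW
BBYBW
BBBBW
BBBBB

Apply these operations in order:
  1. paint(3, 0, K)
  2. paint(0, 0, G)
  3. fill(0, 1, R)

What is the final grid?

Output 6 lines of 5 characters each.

After op 1 paint(3,0,K):
BBBBB
BBBWW
BBYWW
KBYBW
BBBBW
BBBBB
After op 2 paint(0,0,G):
GBBBB
BBBWW
BBYWW
KBYBW
BBBBW
BBBBB
After op 3 fill(0,1,R) [20 cells changed]:
GRRRR
RRRWW
RRYWW
KRYRW
RRRRW
RRRRR

Answer: GRRRR
RRRWW
RRYWW
KRYRW
RRRRW
RRRRR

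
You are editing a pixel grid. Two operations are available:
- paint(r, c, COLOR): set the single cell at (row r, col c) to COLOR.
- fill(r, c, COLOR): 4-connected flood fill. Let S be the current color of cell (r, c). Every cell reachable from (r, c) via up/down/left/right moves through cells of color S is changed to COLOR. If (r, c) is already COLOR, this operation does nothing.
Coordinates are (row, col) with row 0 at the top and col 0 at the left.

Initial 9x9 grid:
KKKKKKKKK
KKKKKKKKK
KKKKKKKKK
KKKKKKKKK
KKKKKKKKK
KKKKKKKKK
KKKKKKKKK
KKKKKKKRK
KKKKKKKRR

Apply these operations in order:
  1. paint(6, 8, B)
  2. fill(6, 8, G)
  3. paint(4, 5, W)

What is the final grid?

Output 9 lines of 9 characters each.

After op 1 paint(6,8,B):
KKKKKKKKK
KKKKKKKKK
KKKKKKKKK
KKKKKKKKK
KKKKKKKKK
KKKKKKKKK
KKKKKKKKB
KKKKKKKRK
KKKKKKKRR
After op 2 fill(6,8,G) [1 cells changed]:
KKKKKKKKK
KKKKKKKKK
KKKKKKKKK
KKKKKKKKK
KKKKKKKKK
KKKKKKKKK
KKKKKKKKG
KKKKKKKRK
KKKKKKKRR
After op 3 paint(4,5,W):
KKKKKKKKK
KKKKKKKKK
KKKKKKKKK
KKKKKKKKK
KKKKKWKKK
KKKKKKKKK
KKKKKKKKG
KKKKKKKRK
KKKKKKKRR

Answer: KKKKKKKKK
KKKKKKKKK
KKKKKKKKK
KKKKKKKKK
KKKKKWKKK
KKKKKKKKK
KKKKKKKKG
KKKKKKKRK
KKKKKKKRR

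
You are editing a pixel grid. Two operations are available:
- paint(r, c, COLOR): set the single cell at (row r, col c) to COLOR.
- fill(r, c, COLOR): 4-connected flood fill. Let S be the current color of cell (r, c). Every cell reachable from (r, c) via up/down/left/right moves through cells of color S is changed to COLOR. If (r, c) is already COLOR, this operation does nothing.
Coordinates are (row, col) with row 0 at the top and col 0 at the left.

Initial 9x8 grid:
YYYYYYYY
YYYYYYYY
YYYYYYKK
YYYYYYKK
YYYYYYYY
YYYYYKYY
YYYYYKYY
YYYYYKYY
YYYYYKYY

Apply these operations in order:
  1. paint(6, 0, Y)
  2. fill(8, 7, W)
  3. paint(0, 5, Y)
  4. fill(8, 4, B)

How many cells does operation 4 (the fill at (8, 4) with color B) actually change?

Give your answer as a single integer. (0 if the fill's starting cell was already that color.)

Answer: 63

Derivation:
After op 1 paint(6,0,Y):
YYYYYYYY
YYYYYYYY
YYYYYYKK
YYYYYYKK
YYYYYYYY
YYYYYKYY
YYYYYKYY
YYYYYKYY
YYYYYKYY
After op 2 fill(8,7,W) [64 cells changed]:
WWWWWWWW
WWWWWWWW
WWWWWWKK
WWWWWWKK
WWWWWWWW
WWWWWKWW
WWWWWKWW
WWWWWKWW
WWWWWKWW
After op 3 paint(0,5,Y):
WWWWWYWW
WWWWWWWW
WWWWWWKK
WWWWWWKK
WWWWWWWW
WWWWWKWW
WWWWWKWW
WWWWWKWW
WWWWWKWW
After op 4 fill(8,4,B) [63 cells changed]:
BBBBBYBB
BBBBBBBB
BBBBBBKK
BBBBBBKK
BBBBBBBB
BBBBBKBB
BBBBBKBB
BBBBBKBB
BBBBBKBB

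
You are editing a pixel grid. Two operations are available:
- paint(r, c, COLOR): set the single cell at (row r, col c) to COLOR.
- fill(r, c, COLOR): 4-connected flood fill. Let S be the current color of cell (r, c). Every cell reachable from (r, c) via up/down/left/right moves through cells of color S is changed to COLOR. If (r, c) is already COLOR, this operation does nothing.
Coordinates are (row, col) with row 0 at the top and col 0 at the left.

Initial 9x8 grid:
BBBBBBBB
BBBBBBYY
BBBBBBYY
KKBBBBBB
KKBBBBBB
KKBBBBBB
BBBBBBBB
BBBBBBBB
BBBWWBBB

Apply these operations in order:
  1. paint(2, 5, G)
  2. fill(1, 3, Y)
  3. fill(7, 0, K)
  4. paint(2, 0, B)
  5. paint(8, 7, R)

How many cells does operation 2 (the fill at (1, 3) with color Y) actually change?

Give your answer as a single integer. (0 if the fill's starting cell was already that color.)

After op 1 paint(2,5,G):
BBBBBBBB
BBBBBBYY
BBBBBGYY
KKBBBBBB
KKBBBBBB
KKBBBBBB
BBBBBBBB
BBBBBBBB
BBBWWBBB
After op 2 fill(1,3,Y) [59 cells changed]:
YYYYYYYY
YYYYYYYY
YYYYYGYY
KKYYYYYY
KKYYYYYY
KKYYYYYY
YYYYYYYY
YYYYYYYY
YYYWWYYY

Answer: 59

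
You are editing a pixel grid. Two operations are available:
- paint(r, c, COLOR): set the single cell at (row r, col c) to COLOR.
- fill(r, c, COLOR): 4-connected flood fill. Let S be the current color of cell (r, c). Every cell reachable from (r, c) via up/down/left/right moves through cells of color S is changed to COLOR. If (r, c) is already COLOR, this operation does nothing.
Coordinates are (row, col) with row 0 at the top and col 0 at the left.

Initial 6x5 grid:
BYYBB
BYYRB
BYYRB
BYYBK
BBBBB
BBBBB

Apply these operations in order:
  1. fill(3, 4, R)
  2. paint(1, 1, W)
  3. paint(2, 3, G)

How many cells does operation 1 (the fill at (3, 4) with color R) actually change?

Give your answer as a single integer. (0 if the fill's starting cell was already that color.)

After op 1 fill(3,4,R) [1 cells changed]:
BYYBB
BYYRB
BYYRB
BYYBR
BBBBB
BBBBB

Answer: 1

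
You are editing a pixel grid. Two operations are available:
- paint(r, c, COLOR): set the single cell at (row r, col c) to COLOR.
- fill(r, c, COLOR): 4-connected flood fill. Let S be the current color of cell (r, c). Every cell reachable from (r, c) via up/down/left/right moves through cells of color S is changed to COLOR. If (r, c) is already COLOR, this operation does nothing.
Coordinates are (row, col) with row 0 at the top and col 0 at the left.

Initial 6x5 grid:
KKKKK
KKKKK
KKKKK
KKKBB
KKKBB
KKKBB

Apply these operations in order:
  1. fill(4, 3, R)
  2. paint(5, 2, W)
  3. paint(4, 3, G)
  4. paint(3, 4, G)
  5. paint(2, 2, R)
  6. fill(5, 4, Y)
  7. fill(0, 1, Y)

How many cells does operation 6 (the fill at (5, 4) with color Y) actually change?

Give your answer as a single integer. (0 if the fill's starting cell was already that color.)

After op 1 fill(4,3,R) [6 cells changed]:
KKKKK
KKKKK
KKKKK
KKKRR
KKKRR
KKKRR
After op 2 paint(5,2,W):
KKKKK
KKKKK
KKKKK
KKKRR
KKKRR
KKWRR
After op 3 paint(4,3,G):
KKKKK
KKKKK
KKKKK
KKKRR
KKKGR
KKWRR
After op 4 paint(3,4,G):
KKKKK
KKKKK
KKKKK
KKKRG
KKKGR
KKWRR
After op 5 paint(2,2,R):
KKKKK
KKKKK
KKRKK
KKKRG
KKKGR
KKWRR
After op 6 fill(5,4,Y) [3 cells changed]:
KKKKK
KKKKK
KKRKK
KKKRG
KKKGY
KKWYY

Answer: 3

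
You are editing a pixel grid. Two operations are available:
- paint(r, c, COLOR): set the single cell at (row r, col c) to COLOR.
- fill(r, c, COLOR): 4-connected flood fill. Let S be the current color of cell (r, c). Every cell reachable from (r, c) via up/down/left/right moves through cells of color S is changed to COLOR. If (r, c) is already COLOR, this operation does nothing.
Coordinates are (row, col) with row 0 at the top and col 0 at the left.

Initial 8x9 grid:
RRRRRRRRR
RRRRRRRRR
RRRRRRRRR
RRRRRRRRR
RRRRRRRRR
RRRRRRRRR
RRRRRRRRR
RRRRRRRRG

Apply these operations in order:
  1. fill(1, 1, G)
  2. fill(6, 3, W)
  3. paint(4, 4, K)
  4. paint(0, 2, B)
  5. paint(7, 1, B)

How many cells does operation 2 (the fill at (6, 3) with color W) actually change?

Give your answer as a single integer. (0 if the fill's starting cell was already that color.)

After op 1 fill(1,1,G) [71 cells changed]:
GGGGGGGGG
GGGGGGGGG
GGGGGGGGG
GGGGGGGGG
GGGGGGGGG
GGGGGGGGG
GGGGGGGGG
GGGGGGGGG
After op 2 fill(6,3,W) [72 cells changed]:
WWWWWWWWW
WWWWWWWWW
WWWWWWWWW
WWWWWWWWW
WWWWWWWWW
WWWWWWWWW
WWWWWWWWW
WWWWWWWWW

Answer: 72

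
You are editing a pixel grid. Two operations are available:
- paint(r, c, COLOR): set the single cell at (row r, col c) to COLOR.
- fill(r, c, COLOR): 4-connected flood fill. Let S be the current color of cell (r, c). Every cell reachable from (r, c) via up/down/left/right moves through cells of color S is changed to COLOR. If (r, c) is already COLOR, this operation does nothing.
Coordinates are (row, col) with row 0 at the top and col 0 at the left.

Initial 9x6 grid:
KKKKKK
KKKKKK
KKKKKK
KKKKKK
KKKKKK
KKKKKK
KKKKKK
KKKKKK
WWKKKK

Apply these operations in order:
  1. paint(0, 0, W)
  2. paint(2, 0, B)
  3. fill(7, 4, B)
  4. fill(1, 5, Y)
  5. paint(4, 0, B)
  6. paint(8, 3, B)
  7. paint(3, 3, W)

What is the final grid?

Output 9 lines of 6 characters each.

Answer: WYYYYY
YYYYYY
YYYYYY
YYYWYY
BYYYYY
YYYYYY
YYYYYY
YYYYYY
WWYBYY

Derivation:
After op 1 paint(0,0,W):
WKKKKK
KKKKKK
KKKKKK
KKKKKK
KKKKKK
KKKKKK
KKKKKK
KKKKKK
WWKKKK
After op 2 paint(2,0,B):
WKKKKK
KKKKKK
BKKKKK
KKKKKK
KKKKKK
KKKKKK
KKKKKK
KKKKKK
WWKKKK
After op 3 fill(7,4,B) [50 cells changed]:
WBBBBB
BBBBBB
BBBBBB
BBBBBB
BBBBBB
BBBBBB
BBBBBB
BBBBBB
WWBBBB
After op 4 fill(1,5,Y) [51 cells changed]:
WYYYYY
YYYYYY
YYYYYY
YYYYYY
YYYYYY
YYYYYY
YYYYYY
YYYYYY
WWYYYY
After op 5 paint(4,0,B):
WYYYYY
YYYYYY
YYYYYY
YYYYYY
BYYYYY
YYYYYY
YYYYYY
YYYYYY
WWYYYY
After op 6 paint(8,3,B):
WYYYYY
YYYYYY
YYYYYY
YYYYYY
BYYYYY
YYYYYY
YYYYYY
YYYYYY
WWYBYY
After op 7 paint(3,3,W):
WYYYYY
YYYYYY
YYYYYY
YYYWYY
BYYYYY
YYYYYY
YYYYYY
YYYYYY
WWYBYY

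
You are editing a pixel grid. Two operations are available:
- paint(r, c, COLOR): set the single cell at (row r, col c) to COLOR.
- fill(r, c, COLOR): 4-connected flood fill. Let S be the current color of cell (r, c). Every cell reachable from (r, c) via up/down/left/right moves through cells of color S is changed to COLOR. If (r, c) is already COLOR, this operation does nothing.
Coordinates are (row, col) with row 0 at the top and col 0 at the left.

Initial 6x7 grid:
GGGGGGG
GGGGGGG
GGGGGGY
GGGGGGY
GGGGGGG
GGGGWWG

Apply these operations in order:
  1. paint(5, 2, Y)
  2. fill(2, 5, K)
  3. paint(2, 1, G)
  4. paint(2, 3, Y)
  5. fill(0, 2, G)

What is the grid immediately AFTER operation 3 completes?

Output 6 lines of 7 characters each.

After op 1 paint(5,2,Y):
GGGGGGG
GGGGGGG
GGGGGGY
GGGGGGY
GGGGGGG
GGYGWWG
After op 2 fill(2,5,K) [37 cells changed]:
KKKKKKK
KKKKKKK
KKKKKKY
KKKKKKY
KKKKKKK
KKYKWWK
After op 3 paint(2,1,G):
KKKKKKK
KKKKKKK
KGKKKKY
KKKKKKY
KKKKKKK
KKYKWWK

Answer: KKKKKKK
KKKKKKK
KGKKKKY
KKKKKKY
KKKKKKK
KKYKWWK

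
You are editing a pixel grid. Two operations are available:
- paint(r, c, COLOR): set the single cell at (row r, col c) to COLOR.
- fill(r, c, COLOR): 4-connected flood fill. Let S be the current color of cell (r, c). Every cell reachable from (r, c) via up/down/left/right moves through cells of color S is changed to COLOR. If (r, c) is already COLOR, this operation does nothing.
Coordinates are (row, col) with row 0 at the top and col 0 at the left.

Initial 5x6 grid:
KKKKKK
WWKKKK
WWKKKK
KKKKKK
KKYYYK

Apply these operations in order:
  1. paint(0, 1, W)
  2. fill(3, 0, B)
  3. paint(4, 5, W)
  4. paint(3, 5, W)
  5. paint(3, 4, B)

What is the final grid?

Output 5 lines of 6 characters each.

Answer: KWBBBB
WWBBBB
WWBBBB
BBBBBW
BBYYYW

Derivation:
After op 1 paint(0,1,W):
KWKKKK
WWKKKK
WWKKKK
KKKKKK
KKYYYK
After op 2 fill(3,0,B) [21 cells changed]:
KWBBBB
WWBBBB
WWBBBB
BBBBBB
BBYYYB
After op 3 paint(4,5,W):
KWBBBB
WWBBBB
WWBBBB
BBBBBB
BBYYYW
After op 4 paint(3,5,W):
KWBBBB
WWBBBB
WWBBBB
BBBBBW
BBYYYW
After op 5 paint(3,4,B):
KWBBBB
WWBBBB
WWBBBB
BBBBBW
BBYYYW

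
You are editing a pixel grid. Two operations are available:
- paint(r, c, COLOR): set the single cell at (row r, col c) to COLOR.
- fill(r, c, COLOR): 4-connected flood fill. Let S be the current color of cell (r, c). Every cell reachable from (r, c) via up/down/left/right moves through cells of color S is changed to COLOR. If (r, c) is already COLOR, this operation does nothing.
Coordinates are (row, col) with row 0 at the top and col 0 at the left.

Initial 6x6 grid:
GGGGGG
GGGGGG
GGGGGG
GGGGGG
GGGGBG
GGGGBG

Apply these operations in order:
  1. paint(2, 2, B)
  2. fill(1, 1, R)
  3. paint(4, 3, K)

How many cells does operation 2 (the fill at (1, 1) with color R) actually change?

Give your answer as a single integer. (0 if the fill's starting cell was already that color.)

After op 1 paint(2,2,B):
GGGGGG
GGGGGG
GGBGGG
GGGGGG
GGGGBG
GGGGBG
After op 2 fill(1,1,R) [33 cells changed]:
RRRRRR
RRRRRR
RRBRRR
RRRRRR
RRRRBR
RRRRBR

Answer: 33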